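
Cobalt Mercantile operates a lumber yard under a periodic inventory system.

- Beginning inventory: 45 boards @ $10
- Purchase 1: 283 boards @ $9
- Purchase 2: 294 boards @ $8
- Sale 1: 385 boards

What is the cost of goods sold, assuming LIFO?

Sale 1 (385) [LIFO — newest first]: 294 @ $8 + 91 @ $9 = $3,171
Ending inventory: 45 @ $10 + 192 @ $9 = $2,178

COGS = $3,171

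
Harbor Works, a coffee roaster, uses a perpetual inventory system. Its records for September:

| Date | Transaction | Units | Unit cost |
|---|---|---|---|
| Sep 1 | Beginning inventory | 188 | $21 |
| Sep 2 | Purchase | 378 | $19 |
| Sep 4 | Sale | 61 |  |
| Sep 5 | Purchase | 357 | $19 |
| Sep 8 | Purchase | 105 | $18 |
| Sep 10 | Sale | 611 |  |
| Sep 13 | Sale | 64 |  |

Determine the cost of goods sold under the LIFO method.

Sep 4, 61 sold [LIFO — newest first]: 61 @ $19 = $1,159
Sep 10, 611 sold [LIFO — newest first]: 105 @ $18 + 357 @ $19 + 149 @ $19 = $11,504
Sep 13, 64 sold [LIFO — newest first]: 64 @ $19 = $1,216
Total COGS = $1,159 + $11,504 + $1,216 = $13,879
Ending inventory: 188 @ $21 + 104 @ $19 = $5,924

COGS = $13,879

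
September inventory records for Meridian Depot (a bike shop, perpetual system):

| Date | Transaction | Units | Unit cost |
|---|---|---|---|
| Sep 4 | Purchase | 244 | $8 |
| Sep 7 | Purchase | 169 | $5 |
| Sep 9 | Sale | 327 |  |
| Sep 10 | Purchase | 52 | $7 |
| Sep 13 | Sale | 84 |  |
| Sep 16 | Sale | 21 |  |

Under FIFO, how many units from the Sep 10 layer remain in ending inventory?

33

Sep 9, 327 sold [FIFO — oldest first]: 244 @ $8 + 83 @ $5 = $2,367
Sep 13, 84 sold [FIFO — oldest first]: 84 @ $5 = $420
Sep 16, 21 sold [FIFO — oldest first]: 2 @ $5 + 19 @ $7 = $143
Total COGS = $2,367 + $420 + $143 = $2,930
Ending inventory: 33 @ $7 = $231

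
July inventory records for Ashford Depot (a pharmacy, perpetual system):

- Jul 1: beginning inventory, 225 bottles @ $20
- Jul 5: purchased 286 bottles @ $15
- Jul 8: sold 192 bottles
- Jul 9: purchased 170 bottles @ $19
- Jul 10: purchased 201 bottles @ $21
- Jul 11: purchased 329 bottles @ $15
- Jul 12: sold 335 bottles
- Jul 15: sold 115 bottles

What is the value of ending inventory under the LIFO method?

Ending inventory = $10,820

Jul 8, 192 sold [LIFO — newest first]: 192 @ $15 = $2,880
Jul 12, 335 sold [LIFO — newest first]: 329 @ $15 + 6 @ $21 = $5,061
Jul 15, 115 sold [LIFO — newest first]: 115 @ $21 = $2,415
Total COGS = $2,880 + $5,061 + $2,415 = $10,356
Ending inventory: 225 @ $20 + 94 @ $15 + 170 @ $19 + 80 @ $21 = $10,820
Check: goods available $21,176 = COGS $10,356 + ending $10,820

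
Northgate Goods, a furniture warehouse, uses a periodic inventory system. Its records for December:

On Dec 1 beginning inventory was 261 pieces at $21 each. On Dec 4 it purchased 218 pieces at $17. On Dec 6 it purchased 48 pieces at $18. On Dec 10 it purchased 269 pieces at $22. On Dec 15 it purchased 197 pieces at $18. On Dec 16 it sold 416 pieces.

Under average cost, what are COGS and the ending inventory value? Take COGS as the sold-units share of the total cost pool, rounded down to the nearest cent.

COGS = $8,175.46; ending inventory = $11,339.54

Dec 16, sell 416: 416/993 × $19,515.00 → $8,175.46
Ending inventory (cost pool remaining) = $11,339.54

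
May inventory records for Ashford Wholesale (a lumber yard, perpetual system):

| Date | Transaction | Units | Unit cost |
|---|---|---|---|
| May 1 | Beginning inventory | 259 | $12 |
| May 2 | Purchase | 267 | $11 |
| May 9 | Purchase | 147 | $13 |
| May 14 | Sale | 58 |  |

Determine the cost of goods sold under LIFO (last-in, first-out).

COGS = $754

May 14, 58 sold [LIFO — newest first]: 58 @ $13 = $754
Ending inventory: 259 @ $12 + 267 @ $11 + 89 @ $13 = $7,202
Check: goods available $7,956 = COGS $754 + ending $7,202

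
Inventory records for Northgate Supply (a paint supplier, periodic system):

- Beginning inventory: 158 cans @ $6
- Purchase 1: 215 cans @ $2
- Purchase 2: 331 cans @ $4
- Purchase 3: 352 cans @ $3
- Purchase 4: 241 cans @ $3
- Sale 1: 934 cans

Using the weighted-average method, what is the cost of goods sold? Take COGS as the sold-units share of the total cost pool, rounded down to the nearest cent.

Sale 1, sell 934: 934/1297 × $4,481.00 → $3,226.87
Ending inventory (cost pool remaining) = $1,254.13

COGS = $3,226.87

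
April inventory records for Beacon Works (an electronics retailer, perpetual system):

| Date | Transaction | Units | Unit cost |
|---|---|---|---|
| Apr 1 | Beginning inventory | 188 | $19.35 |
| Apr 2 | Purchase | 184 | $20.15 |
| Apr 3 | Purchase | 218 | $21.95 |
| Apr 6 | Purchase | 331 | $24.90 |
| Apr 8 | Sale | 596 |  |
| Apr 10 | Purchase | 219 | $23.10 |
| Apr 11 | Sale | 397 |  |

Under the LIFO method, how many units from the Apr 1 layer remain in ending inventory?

147

Apr 8, 596 sold [LIFO — newest first]: 331 @ $24.90 + 218 @ $21.95 + 47 @ $20.15 = $13,974.05
Apr 11, 397 sold [LIFO — newest first]: 219 @ $23.10 + 137 @ $20.15 + 41 @ $19.35 = $8,612.80
Total COGS = $13,974.05 + $8,612.80 = $22,586.85
Ending inventory: 147 @ $19.35 = $2,844.45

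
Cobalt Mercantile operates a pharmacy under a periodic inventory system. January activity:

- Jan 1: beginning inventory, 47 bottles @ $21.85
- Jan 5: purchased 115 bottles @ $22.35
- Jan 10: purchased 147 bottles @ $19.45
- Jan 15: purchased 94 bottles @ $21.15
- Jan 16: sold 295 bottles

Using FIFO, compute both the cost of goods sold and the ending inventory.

Jan 16, 295 sold [FIFO — oldest first]: 47 @ $21.85 + 115 @ $22.35 + 133 @ $19.45 = $6,184.05
Ending inventory: 14 @ $19.45 + 94 @ $21.15 = $2,260.40

COGS = $6,184.05; ending inventory = $2,260.40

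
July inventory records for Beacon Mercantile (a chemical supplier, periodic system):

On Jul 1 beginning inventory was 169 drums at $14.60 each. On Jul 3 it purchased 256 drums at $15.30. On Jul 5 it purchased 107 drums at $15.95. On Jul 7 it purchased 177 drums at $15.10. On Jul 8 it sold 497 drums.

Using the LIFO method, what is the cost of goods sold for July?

Jul 8, 497 sold [LIFO — newest first]: 177 @ $15.10 + 107 @ $15.95 + 213 @ $15.30 = $7,638.25
Ending inventory: 169 @ $14.60 + 43 @ $15.30 = $3,125.30

COGS = $7,638.25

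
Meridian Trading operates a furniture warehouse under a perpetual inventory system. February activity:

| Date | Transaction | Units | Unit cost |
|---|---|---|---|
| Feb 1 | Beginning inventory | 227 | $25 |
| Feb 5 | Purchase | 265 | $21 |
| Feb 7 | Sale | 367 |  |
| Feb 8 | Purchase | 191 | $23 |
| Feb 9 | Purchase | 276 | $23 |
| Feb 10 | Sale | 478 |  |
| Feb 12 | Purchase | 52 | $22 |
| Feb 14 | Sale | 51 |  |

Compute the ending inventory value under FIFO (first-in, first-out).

Feb 7, 367 sold [FIFO — oldest first]: 227 @ $25 + 140 @ $21 = $8,615
Feb 10, 478 sold [FIFO — oldest first]: 125 @ $21 + 191 @ $23 + 162 @ $23 = $10,744
Feb 14, 51 sold [FIFO — oldest first]: 51 @ $23 = $1,173
Total COGS = $8,615 + $10,744 + $1,173 = $20,532
Ending inventory: 63 @ $23 + 52 @ $22 = $2,593
Check: goods available $23,125 = COGS $20,532 + ending $2,593

Ending inventory = $2,593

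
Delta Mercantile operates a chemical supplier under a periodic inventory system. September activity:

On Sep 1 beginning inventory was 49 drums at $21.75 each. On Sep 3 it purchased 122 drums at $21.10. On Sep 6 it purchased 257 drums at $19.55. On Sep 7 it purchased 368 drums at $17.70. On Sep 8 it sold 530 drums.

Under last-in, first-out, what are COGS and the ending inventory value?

COGS = $9,680.70; ending inventory = $5,497.20

Sep 8, 530 sold [LIFO — newest first]: 368 @ $17.70 + 162 @ $19.55 = $9,680.70
Ending inventory: 49 @ $21.75 + 122 @ $21.10 + 95 @ $19.55 = $5,497.20
Check: goods available $15,177.90 = COGS $9,680.70 + ending $5,497.20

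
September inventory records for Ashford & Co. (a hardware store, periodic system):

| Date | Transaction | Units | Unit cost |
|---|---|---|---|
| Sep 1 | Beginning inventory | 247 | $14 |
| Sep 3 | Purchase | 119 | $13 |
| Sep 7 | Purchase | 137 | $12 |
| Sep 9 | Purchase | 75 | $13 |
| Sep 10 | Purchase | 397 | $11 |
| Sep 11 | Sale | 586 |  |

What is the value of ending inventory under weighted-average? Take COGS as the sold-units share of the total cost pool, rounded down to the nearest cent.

Ending inventory = $4,784.11

Sep 11, sell 586: 586/975 × $11,991.00 → $7,206.89
Ending inventory (cost pool remaining) = $4,784.11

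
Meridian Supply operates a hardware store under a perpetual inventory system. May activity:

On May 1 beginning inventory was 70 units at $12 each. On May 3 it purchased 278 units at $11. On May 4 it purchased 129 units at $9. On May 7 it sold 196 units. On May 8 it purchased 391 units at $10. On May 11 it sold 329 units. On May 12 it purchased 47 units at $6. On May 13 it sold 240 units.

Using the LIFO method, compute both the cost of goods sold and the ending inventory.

COGS = $7,531; ending inventory = $1,720

May 7, 196 sold [LIFO — newest first]: 129 @ $9 + 67 @ $11 = $1,898
May 11, 329 sold [LIFO — newest first]: 329 @ $10 = $3,290
May 13, 240 sold [LIFO — newest first]: 47 @ $6 + 62 @ $10 + 131 @ $11 = $2,343
Total COGS = $1,898 + $3,290 + $2,343 = $7,531
Ending inventory: 70 @ $12 + 80 @ $11 = $1,720
Check: goods available $9,251 = COGS $7,531 + ending $1,720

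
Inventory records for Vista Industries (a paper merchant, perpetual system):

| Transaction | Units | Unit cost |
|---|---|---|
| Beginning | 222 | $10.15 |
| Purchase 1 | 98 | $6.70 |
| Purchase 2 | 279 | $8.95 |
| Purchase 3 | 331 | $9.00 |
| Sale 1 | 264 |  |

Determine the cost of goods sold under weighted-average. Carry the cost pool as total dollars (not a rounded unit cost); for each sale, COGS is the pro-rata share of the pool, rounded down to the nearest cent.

After Beginning: 222 on hand, pool $2,253.30 (≈ $10.1500 each)
After Purchase 1: 320 on hand, pool $2,909.90 (≈ $9.0934 each)
After Purchase 2: 599 on hand, pool $5,406.95 (≈ $9.0266 each)
After Purchase 3: 930 on hand, pool $8,385.95 (≈ $9.0172 each)
Sale 1, sell 264: 264/930 × $8,385.95 → $2,380.52
Ending inventory (cost pool remaining) = $6,005.43

COGS = $2,380.52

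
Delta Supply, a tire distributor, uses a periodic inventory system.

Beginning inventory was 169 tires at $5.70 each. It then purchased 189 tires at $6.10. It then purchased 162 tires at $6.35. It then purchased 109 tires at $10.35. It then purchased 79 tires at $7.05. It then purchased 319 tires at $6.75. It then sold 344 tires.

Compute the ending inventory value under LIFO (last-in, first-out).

Ending inventory = $4,653.75

Sale 1 (344) [LIFO — newest first]: 319 @ $6.75 + 25 @ $7.05 = $2,329.50
Ending inventory: 169 @ $5.70 + 189 @ $6.10 + 162 @ $6.35 + 109 @ $10.35 + 54 @ $7.05 = $4,653.75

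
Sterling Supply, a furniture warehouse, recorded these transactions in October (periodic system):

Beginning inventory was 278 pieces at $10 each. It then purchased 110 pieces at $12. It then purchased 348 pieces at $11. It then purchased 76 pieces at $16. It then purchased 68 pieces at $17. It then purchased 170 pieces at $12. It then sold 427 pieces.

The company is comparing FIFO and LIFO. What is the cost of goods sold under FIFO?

FIFO COGS: 278 @ $10 + 110 @ $12 + 39 @ $11 = $4,529
LIFO COGS: 170 @ $12 + 68 @ $17 + 76 @ $16 + 113 @ $11 = $5,655

COGS = $4,529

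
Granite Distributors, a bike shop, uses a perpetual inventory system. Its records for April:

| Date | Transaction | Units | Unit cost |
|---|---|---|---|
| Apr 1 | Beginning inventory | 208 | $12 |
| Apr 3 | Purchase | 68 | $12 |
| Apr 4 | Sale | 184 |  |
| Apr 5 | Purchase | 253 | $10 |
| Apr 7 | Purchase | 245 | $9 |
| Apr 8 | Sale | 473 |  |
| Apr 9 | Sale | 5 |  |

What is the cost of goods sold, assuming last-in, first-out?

Apr 4, 184 sold [LIFO — newest first]: 68 @ $12 + 116 @ $12 = $2,208
Apr 8, 473 sold [LIFO — newest first]: 245 @ $9 + 228 @ $10 = $4,485
Apr 9, 5 sold [LIFO — newest first]: 5 @ $10 = $50
Total COGS = $2,208 + $4,485 + $50 = $6,743
Ending inventory: 92 @ $12 + 20 @ $10 = $1,304
Check: goods available $8,047 = COGS $6,743 + ending $1,304

COGS = $6,743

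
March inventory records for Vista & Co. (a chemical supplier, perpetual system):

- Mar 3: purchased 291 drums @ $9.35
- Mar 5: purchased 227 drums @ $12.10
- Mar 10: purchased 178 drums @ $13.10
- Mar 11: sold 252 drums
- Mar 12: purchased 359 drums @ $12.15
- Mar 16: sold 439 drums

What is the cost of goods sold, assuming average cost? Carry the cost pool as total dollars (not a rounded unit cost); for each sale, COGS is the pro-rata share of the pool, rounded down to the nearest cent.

After Mar 3: 291 on hand, pool $2,720.85 (≈ $9.3500 each)
After Mar 5: 518 on hand, pool $5,467.55 (≈ $10.5551 each)
After Mar 10: 696 on hand, pool $7,799.35 (≈ $11.2060 each)
Mar 11, sell 252: 252/696 × $7,799.35 → $2,823.90
After Mar 12: 803 on hand, pool $9,337.30 (≈ $11.6280 each)
Mar 16, sell 439: 439/803 × $9,337.30 → $5,104.70
Total COGS = $2,823.90 + $5,104.70 = $7,928.60
Ending inventory (cost pool remaining) = $4,232.60

COGS = $7,928.60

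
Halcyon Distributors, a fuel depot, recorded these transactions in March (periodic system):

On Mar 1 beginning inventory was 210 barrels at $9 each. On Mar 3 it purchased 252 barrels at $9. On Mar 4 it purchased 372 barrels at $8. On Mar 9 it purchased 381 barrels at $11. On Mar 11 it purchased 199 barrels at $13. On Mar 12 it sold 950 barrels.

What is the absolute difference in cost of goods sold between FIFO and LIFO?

$1,328

FIFO COGS: 210 @ $9 + 252 @ $9 + 372 @ $8 + 116 @ $11 = $8,410
LIFO COGS: 199 @ $13 + 381 @ $11 + 370 @ $8 = $9,738
Difference = |$8,410 − $9,738| = $1,328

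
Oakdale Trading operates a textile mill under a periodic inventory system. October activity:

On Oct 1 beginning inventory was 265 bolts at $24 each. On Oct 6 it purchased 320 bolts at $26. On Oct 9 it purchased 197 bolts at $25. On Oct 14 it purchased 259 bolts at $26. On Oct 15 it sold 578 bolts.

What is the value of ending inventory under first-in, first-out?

Oct 15, 578 sold [FIFO — oldest first]: 265 @ $24 + 313 @ $26 = $14,498
Ending inventory: 7 @ $26 + 197 @ $25 + 259 @ $26 = $11,841

Ending inventory = $11,841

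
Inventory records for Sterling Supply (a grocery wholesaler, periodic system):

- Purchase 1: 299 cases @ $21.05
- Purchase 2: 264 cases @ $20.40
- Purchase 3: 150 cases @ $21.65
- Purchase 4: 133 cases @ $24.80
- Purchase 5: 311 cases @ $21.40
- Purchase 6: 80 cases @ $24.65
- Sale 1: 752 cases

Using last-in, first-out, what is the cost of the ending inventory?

Sale 1 (752) [LIFO — newest first]: 80 @ $24.65 + 311 @ $21.40 + 133 @ $24.80 + 150 @ $21.65 + 78 @ $20.40 = $16,764.50
Ending inventory: 299 @ $21.05 + 186 @ $20.40 = $10,088.35
Check: goods available $26,852.85 = COGS $16,764.50 + ending $10,088.35

Ending inventory = $10,088.35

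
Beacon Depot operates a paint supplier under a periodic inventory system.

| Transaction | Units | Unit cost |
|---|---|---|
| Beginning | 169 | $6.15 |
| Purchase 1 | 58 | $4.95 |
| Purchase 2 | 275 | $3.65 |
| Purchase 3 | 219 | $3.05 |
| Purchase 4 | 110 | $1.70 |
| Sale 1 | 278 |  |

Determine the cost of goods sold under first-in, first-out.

Sale 1 (278) [FIFO — oldest first]: 169 @ $6.15 + 58 @ $4.95 + 51 @ $3.65 = $1,512.60
Ending inventory: 224 @ $3.65 + 219 @ $3.05 + 110 @ $1.70 = $1,672.55

COGS = $1,512.60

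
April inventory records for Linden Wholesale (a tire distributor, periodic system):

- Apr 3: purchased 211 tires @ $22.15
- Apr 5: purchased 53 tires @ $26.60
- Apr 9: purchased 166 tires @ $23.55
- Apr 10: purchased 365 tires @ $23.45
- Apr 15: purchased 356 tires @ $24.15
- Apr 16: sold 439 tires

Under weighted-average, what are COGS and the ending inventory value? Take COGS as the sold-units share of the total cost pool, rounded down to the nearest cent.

COGS = $10,354.98; ending inventory = $16,794.42

Apr 16, sell 439: 439/1151 × $27,149.40 → $10,354.98
Ending inventory (cost pool remaining) = $16,794.42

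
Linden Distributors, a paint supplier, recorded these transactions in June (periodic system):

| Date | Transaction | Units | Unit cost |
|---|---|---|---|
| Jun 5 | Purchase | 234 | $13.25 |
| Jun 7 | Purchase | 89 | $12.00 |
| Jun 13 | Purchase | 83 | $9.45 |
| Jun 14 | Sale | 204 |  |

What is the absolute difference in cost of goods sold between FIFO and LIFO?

FIFO COGS: 204 @ $13.25 = $2,703.00
LIFO COGS: 83 @ $9.45 + 89 @ $12.00 + 32 @ $13.25 = $2,276.35
Difference = |$2,703.00 − $2,276.35| = $426.65

$426.65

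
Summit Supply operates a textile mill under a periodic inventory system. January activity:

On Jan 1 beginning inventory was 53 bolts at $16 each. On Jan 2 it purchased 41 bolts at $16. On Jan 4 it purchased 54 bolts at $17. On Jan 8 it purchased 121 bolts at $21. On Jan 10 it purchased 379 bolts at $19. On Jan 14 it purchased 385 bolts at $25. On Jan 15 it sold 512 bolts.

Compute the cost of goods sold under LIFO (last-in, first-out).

COGS = $12,038

Jan 15, 512 sold [LIFO — newest first]: 385 @ $25 + 127 @ $19 = $12,038
Ending inventory: 53 @ $16 + 41 @ $16 + 54 @ $17 + 121 @ $21 + 252 @ $19 = $9,751
Check: goods available $21,789 = COGS $12,038 + ending $9,751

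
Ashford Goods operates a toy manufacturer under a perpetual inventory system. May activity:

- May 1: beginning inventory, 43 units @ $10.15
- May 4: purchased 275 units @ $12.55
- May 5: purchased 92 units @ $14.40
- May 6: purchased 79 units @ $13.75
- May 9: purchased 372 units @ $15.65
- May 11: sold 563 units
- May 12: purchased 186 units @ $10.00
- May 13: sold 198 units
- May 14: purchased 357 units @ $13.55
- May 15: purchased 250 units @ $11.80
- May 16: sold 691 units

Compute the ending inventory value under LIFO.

May 11, 563 sold [LIFO — newest first]: 372 @ $15.65 + 79 @ $13.75 + 92 @ $14.40 + 20 @ $12.55 = $8,483.85
May 13, 198 sold [LIFO — newest first]: 186 @ $10.00 + 12 @ $12.55 = $2,010.60
May 16, 691 sold [LIFO — newest first]: 250 @ $11.80 + 357 @ $13.55 + 84 @ $12.55 = $8,841.55
Total COGS = $8,483.85 + $2,010.60 + $8,841.55 = $19,336.00
Ending inventory: 43 @ $10.15 + 159 @ $12.55 = $2,431.90

Ending inventory = $2,431.90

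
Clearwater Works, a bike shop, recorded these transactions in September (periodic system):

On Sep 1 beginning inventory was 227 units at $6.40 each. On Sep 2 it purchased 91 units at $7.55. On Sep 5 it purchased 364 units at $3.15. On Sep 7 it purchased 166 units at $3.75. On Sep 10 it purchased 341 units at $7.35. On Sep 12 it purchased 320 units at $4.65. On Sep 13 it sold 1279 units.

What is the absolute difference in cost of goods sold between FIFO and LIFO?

FIFO COGS: 227 @ $6.40 + 91 @ $7.55 + 364 @ $3.15 + 166 @ $3.75 + 341 @ $7.35 + 90 @ $4.65 = $6,833.80
LIFO COGS: 320 @ $4.65 + 341 @ $7.35 + 166 @ $3.75 + 364 @ $3.15 + 88 @ $7.55 = $6,427.85
Difference = |$6,833.80 − $6,427.85| = $405.95

$405.95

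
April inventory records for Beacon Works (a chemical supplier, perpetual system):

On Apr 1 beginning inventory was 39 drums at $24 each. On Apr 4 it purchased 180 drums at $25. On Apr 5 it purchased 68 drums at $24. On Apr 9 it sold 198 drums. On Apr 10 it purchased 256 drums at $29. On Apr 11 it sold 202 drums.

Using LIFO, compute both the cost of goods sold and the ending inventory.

COGS = $10,740; ending inventory = $3,752

Apr 9, 198 sold [LIFO — newest first]: 68 @ $24 + 130 @ $25 = $4,882
Apr 11, 202 sold [LIFO — newest first]: 202 @ $29 = $5,858
Total COGS = $4,882 + $5,858 = $10,740
Ending inventory: 39 @ $24 + 50 @ $25 + 54 @ $29 = $3,752
Check: goods available $14,492 = COGS $10,740 + ending $3,752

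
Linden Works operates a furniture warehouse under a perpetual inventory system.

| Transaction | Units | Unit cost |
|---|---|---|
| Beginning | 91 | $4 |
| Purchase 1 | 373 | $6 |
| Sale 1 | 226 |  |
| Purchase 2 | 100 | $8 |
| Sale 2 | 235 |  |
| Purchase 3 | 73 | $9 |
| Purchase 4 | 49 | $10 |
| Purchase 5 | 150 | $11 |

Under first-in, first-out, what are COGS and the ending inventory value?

COGS = $2,584; ending inventory = $3,615

Sale 1 (226) [FIFO — oldest first]: 91 @ $4 + 135 @ $6 = $1,174
Sale 2 (235) [FIFO — oldest first]: 235 @ $6 = $1,410
Total COGS = $1,174 + $1,410 = $2,584
Ending inventory: 3 @ $6 + 100 @ $8 + 73 @ $9 + 49 @ $10 + 150 @ $11 = $3,615
Check: goods available $6,199 = COGS $2,584 + ending $3,615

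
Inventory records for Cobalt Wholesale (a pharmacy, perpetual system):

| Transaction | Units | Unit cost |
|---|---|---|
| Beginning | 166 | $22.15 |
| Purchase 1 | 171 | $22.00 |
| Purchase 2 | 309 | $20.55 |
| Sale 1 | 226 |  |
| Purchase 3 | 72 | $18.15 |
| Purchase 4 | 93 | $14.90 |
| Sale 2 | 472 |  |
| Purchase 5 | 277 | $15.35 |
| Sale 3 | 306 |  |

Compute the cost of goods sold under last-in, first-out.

Sale 1 (226) [LIFO — newest first]: 226 @ $20.55 = $4,644.30
Sale 2 (472) [LIFO — newest first]: 93 @ $14.90 + 72 @ $18.15 + 83 @ $20.55 + 171 @ $22.00 + 53 @ $22.15 = $9,334.10
Sale 3 (306) [LIFO — newest first]: 277 @ $15.35 + 29 @ $22.15 = $4,894.30
Total COGS = $4,644.30 + $9,334.10 + $4,894.30 = $18,872.70
Ending inventory: 84 @ $22.15 = $1,860.60

COGS = $18,872.70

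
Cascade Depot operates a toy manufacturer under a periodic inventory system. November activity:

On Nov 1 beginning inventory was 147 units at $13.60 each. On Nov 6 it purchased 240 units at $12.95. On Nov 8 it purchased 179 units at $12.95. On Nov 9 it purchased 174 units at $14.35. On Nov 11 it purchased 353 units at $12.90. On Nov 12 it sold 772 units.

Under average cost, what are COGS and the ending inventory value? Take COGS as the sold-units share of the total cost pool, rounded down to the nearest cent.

Nov 12, sell 772: 772/1093 × $14,475.85 → $10,224.47
Ending inventory (cost pool remaining) = $4,251.38

COGS = $10,224.47; ending inventory = $4,251.38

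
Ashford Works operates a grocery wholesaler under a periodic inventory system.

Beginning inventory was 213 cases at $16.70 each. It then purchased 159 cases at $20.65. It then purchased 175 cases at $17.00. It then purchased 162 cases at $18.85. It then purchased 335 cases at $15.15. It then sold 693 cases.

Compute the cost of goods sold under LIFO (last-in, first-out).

COGS = $11,537.60

Sale 1 (693) [LIFO — newest first]: 335 @ $15.15 + 162 @ $18.85 + 175 @ $17.00 + 21 @ $20.65 = $11,537.60
Ending inventory: 213 @ $16.70 + 138 @ $20.65 = $6,406.80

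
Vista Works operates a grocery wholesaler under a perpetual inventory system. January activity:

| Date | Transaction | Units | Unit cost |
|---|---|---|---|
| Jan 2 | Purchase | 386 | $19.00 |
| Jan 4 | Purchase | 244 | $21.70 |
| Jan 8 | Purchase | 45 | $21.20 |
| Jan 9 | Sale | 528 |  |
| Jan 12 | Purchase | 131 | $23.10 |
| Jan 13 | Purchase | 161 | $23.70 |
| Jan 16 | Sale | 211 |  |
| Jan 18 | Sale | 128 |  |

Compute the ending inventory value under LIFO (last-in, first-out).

Jan 9, 528 sold [LIFO — newest first]: 45 @ $21.20 + 244 @ $21.70 + 239 @ $19.00 = $10,789.80
Jan 16, 211 sold [LIFO — newest first]: 161 @ $23.70 + 50 @ $23.10 = $4,970.70
Jan 18, 128 sold [LIFO — newest first]: 81 @ $23.10 + 47 @ $19.00 = $2,764.10
Total COGS = $10,789.80 + $4,970.70 + $2,764.10 = $18,524.60
Ending inventory: 100 @ $19.00 = $1,900.00

Ending inventory = $1,900.00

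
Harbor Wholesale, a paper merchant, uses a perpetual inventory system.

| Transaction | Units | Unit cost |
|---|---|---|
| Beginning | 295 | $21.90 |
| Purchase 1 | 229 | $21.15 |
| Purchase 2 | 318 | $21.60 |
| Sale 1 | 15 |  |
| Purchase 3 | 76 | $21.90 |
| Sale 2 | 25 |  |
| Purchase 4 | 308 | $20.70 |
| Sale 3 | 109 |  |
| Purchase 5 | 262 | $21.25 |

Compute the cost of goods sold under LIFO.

Sale 1 (15) [LIFO — newest first]: 15 @ $21.60 = $324.00
Sale 2 (25) [LIFO — newest first]: 25 @ $21.90 = $547.50
Sale 3 (109) [LIFO — newest first]: 109 @ $20.70 = $2,256.30
Total COGS = $324.00 + $547.50 + $2,256.30 = $3,127.80
Ending inventory: 295 @ $21.90 + 229 @ $21.15 + 303 @ $21.60 + 51 @ $21.90 + 199 @ $20.70 + 262 @ $21.25 = $28,652.35
Check: goods available $31,780.15 = COGS $3,127.80 + ending $28,652.35

COGS = $3,127.80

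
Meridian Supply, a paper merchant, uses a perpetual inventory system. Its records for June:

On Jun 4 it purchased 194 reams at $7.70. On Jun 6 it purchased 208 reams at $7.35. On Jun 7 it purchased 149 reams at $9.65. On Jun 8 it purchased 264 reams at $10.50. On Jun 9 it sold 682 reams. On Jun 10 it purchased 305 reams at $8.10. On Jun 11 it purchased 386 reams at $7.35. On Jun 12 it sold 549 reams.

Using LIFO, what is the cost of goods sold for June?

COGS = $10,365.75

Jun 9, 682 sold [LIFO — newest first]: 264 @ $10.50 + 149 @ $9.65 + 208 @ $7.35 + 61 @ $7.70 = $6,208.35
Jun 12, 549 sold [LIFO — newest first]: 386 @ $7.35 + 163 @ $8.10 = $4,157.40
Total COGS = $6,208.35 + $4,157.40 = $10,365.75
Ending inventory: 133 @ $7.70 + 142 @ $8.10 = $2,174.30
Check: goods available $12,540.05 = COGS $10,365.75 + ending $2,174.30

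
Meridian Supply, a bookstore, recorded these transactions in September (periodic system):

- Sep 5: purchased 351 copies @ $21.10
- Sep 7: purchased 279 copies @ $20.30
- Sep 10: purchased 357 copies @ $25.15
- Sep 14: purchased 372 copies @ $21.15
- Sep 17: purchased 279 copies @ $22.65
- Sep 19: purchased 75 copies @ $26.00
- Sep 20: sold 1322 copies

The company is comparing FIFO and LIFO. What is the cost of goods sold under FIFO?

FIFO COGS: 351 @ $21.10 + 279 @ $20.30 + 357 @ $25.15 + 335 @ $21.15 = $29,133.60
LIFO COGS: 75 @ $26.00 + 279 @ $22.65 + 372 @ $21.15 + 357 @ $25.15 + 239 @ $20.30 = $29,967.40

COGS = $29,133.60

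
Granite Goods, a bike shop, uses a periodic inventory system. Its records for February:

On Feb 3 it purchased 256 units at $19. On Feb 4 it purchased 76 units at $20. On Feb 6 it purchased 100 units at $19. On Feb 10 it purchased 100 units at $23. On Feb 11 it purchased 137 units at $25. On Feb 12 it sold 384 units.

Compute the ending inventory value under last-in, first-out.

Feb 12, 384 sold [LIFO — newest first]: 137 @ $25 + 100 @ $23 + 100 @ $19 + 47 @ $20 = $8,565
Ending inventory: 256 @ $19 + 29 @ $20 = $5,444

Ending inventory = $5,444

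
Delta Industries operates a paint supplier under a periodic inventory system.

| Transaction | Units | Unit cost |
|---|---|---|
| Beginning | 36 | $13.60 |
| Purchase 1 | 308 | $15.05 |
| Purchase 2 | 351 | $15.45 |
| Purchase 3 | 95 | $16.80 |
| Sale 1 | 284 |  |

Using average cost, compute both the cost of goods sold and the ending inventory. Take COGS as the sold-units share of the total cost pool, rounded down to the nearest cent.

COGS = $4,365.67; ending inventory = $7,778.28

Sale 1, sell 284: 284/790 × $12,143.95 → $4,365.67
Ending inventory (cost pool remaining) = $7,778.28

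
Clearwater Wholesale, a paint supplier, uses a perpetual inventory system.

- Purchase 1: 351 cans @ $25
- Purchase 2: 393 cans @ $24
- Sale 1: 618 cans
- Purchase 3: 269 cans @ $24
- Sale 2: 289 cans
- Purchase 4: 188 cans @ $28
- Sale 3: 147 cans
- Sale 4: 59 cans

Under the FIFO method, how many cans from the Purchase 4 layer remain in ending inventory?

Sale 1 (618) [FIFO — oldest first]: 351 @ $25 + 267 @ $24 = $15,183
Sale 2 (289) [FIFO — oldest first]: 126 @ $24 + 163 @ $24 = $6,936
Sale 3 (147) [FIFO — oldest first]: 106 @ $24 + 41 @ $28 = $3,692
Sale 4 (59) [FIFO — oldest first]: 59 @ $28 = $1,652
Total COGS = $15,183 + $6,936 + $3,692 + $1,652 = $27,463
Ending inventory: 88 @ $28 = $2,464
Check: goods available $29,927 = COGS $27,463 + ending $2,464

88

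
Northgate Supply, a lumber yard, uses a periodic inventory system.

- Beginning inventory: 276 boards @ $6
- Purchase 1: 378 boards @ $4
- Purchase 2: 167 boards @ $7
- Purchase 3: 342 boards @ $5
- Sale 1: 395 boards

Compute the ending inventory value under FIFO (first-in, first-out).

Sale 1 (395) [FIFO — oldest first]: 276 @ $6 + 119 @ $4 = $2,132
Ending inventory: 259 @ $4 + 167 @ $7 + 342 @ $5 = $3,915
Check: goods available $6,047 = COGS $2,132 + ending $3,915

Ending inventory = $3,915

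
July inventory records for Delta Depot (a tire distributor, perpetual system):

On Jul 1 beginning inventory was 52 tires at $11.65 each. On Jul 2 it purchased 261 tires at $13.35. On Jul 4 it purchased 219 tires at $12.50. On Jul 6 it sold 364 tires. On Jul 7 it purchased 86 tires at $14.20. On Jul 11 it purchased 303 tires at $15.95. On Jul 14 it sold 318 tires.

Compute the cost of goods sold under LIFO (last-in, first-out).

Jul 6, 364 sold [LIFO — newest first]: 219 @ $12.50 + 145 @ $13.35 = $4,673.25
Jul 14, 318 sold [LIFO — newest first]: 303 @ $15.95 + 15 @ $14.20 = $5,045.85
Total COGS = $4,673.25 + $5,045.85 = $9,719.10
Ending inventory: 52 @ $11.65 + 116 @ $13.35 + 71 @ $14.20 = $3,162.60
Check: goods available $12,881.70 = COGS $9,719.10 + ending $3,162.60

COGS = $9,719.10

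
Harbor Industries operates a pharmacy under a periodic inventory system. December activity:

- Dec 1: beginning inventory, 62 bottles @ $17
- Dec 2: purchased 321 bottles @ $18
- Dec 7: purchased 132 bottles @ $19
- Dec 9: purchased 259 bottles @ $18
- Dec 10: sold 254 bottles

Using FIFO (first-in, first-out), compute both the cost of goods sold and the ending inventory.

COGS = $4,510; ending inventory = $9,492

Dec 10, 254 sold [FIFO — oldest first]: 62 @ $17 + 192 @ $18 = $4,510
Ending inventory: 129 @ $18 + 132 @ $19 + 259 @ $18 = $9,492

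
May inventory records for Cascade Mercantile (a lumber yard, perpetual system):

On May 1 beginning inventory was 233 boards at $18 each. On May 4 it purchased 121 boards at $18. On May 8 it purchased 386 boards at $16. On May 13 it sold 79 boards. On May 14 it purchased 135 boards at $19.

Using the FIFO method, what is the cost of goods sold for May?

May 13, 79 sold [FIFO — oldest first]: 79 @ $18 = $1,422
Ending inventory: 154 @ $18 + 121 @ $18 + 386 @ $16 + 135 @ $19 = $13,691
Check: goods available $15,113 = COGS $1,422 + ending $13,691

COGS = $1,422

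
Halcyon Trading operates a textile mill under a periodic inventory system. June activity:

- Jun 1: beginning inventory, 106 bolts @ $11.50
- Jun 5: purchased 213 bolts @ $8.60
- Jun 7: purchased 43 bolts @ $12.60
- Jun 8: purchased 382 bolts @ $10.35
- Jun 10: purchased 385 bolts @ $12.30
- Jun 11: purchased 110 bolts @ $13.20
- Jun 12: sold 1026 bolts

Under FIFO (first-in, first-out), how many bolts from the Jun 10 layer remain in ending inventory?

103

Jun 12, 1026 sold [FIFO — oldest first]: 106 @ $11.50 + 213 @ $8.60 + 43 @ $12.60 + 382 @ $10.35 + 282 @ $12.30 = $11,014.90
Ending inventory: 103 @ $12.30 + 110 @ $13.20 = $2,718.90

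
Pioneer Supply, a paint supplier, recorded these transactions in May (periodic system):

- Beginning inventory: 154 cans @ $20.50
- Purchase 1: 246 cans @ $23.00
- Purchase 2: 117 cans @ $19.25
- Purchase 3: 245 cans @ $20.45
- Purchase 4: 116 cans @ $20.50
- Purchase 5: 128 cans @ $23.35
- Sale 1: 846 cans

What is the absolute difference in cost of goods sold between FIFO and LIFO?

FIFO COGS: 154 @ $20.50 + 246 @ $23.00 + 117 @ $19.25 + 245 @ $20.45 + 84 @ $20.50 = $17,799.50
LIFO COGS: 128 @ $23.35 + 116 @ $20.50 + 245 @ $20.45 + 117 @ $19.25 + 240 @ $23.00 = $18,149.30
Difference = |$17,799.50 − $18,149.30| = $349.80

$349.80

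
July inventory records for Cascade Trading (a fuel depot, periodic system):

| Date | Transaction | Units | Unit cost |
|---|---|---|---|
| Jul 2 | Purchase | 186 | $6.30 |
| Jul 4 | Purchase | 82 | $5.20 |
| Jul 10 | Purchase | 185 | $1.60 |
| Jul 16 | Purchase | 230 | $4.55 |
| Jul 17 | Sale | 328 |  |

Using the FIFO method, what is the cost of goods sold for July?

Jul 17, 328 sold [FIFO — oldest first]: 186 @ $6.30 + 82 @ $5.20 + 60 @ $1.60 = $1,694.20
Ending inventory: 125 @ $1.60 + 230 @ $4.55 = $1,246.50

COGS = $1,694.20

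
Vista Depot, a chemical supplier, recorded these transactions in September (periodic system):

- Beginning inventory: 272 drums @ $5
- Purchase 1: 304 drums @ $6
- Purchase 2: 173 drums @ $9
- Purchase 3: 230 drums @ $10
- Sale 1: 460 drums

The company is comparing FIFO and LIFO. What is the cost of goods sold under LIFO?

FIFO COGS: 272 @ $5 + 188 @ $6 = $2,488
LIFO COGS: 230 @ $10 + 173 @ $9 + 57 @ $6 = $4,199

COGS = $4,199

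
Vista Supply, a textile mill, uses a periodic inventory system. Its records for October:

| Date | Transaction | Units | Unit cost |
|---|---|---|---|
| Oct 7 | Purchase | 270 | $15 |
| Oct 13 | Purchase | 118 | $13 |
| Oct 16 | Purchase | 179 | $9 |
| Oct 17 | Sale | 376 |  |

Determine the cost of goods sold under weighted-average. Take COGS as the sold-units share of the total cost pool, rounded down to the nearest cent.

COGS = $4,771.28

Oct 17, sell 376: 376/567 × $7,195.00 → $4,771.28
Ending inventory (cost pool remaining) = $2,423.72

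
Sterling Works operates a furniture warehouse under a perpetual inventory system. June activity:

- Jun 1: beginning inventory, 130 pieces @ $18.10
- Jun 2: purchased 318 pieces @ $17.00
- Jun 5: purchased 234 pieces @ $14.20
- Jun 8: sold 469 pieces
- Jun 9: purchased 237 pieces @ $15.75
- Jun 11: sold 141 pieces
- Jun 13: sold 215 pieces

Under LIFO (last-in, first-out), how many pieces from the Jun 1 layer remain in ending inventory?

Jun 8, 469 sold [LIFO — newest first]: 234 @ $14.20 + 235 @ $17.00 = $7,317.80
Jun 11, 141 sold [LIFO — newest first]: 141 @ $15.75 = $2,220.75
Jun 13, 215 sold [LIFO — newest first]: 96 @ $15.75 + 83 @ $17.00 + 36 @ $18.10 = $3,574.60
Total COGS = $7,317.80 + $2,220.75 + $3,574.60 = $13,113.15
Ending inventory: 94 @ $18.10 = $1,701.40

94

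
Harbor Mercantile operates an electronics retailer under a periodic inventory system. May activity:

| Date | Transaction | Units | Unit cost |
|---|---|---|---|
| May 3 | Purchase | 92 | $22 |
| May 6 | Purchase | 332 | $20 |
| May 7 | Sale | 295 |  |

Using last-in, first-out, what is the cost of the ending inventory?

Ending inventory = $2,764

May 7, 295 sold [LIFO — newest first]: 295 @ $20 = $5,900
Ending inventory: 92 @ $22 + 37 @ $20 = $2,764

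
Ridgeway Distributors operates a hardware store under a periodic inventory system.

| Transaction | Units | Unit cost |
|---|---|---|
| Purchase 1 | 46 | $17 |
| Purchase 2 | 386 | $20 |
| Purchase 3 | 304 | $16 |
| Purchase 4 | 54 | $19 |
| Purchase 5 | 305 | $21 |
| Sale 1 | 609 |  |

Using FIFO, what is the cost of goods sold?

Sale 1 (609) [FIFO — oldest first]: 46 @ $17 + 386 @ $20 + 177 @ $16 = $11,334
Ending inventory: 127 @ $16 + 54 @ $19 + 305 @ $21 = $9,463

COGS = $11,334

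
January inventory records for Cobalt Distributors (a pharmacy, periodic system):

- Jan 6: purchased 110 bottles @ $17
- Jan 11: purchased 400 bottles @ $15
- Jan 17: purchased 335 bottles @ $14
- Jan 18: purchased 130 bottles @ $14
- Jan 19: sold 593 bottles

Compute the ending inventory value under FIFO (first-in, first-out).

Ending inventory = $5,348

Jan 19, 593 sold [FIFO — oldest first]: 110 @ $17 + 400 @ $15 + 83 @ $14 = $9,032
Ending inventory: 252 @ $14 + 130 @ $14 = $5,348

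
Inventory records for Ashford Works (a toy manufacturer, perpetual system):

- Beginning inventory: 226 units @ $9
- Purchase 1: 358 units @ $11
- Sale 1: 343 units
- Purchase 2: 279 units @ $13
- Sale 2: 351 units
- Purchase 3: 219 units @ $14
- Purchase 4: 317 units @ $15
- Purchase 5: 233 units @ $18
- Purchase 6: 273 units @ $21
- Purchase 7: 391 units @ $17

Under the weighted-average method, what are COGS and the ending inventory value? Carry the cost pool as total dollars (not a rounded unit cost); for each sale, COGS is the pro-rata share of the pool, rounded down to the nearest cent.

COGS = $7,619.26; ending inventory = $26,374.74

After Beginning: 226 on hand, pool $2,034.00 (≈ $9.0000 each)
After Purchase 1: 584 on hand, pool $5,972.00 (≈ $10.2260 each)
Sale 1, sell 343: 343/584 × $5,972.00 → $3,507.52
After Purchase 2: 520 on hand, pool $6,091.48 (≈ $11.7144 each)
Sale 2, sell 351: 351/520 × $6,091.48 → $4,111.74
After Purchase 3: 388 on hand, pool $5,045.74 (≈ $13.0045 each)
After Purchase 4: 705 on hand, pool $9,800.74 (≈ $13.9018 each)
After Purchase 5: 938 on hand, pool $13,994.74 (≈ $14.9198 each)
After Purchase 6: 1211 on hand, pool $19,727.74 (≈ $16.2905 each)
After Purchase 7: 1602 on hand, pool $26,374.74 (≈ $16.4636 each)
Total COGS = $3,507.52 + $4,111.74 = $7,619.26
Ending inventory (cost pool remaining) = $26,374.74
Check: goods available $33,994.00 = COGS $7,619.26 + ending $26,374.74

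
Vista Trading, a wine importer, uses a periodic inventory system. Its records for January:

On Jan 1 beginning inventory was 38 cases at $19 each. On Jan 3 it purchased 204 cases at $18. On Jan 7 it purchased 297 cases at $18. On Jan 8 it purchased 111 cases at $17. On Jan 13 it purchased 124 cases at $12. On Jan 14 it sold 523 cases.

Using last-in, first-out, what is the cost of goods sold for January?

COGS = $8,559

Jan 14, 523 sold [LIFO — newest first]: 124 @ $12 + 111 @ $17 + 288 @ $18 = $8,559
Ending inventory: 38 @ $19 + 204 @ $18 + 9 @ $18 = $4,556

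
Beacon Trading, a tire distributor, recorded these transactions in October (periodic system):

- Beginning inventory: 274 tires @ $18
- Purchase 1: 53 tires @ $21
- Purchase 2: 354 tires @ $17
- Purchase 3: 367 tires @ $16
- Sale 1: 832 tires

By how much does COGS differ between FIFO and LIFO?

FIFO COGS: 274 @ $18 + 53 @ $21 + 354 @ $17 + 151 @ $16 = $14,479
LIFO COGS: 367 @ $16 + 354 @ $17 + 53 @ $21 + 58 @ $18 = $14,047
Difference = |$14,479 − $14,047| = $432

$432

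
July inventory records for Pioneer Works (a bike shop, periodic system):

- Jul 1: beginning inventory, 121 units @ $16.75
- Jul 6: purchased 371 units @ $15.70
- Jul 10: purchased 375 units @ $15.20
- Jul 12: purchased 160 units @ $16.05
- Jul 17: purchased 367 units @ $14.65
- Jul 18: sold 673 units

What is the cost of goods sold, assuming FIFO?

COGS = $10,602.65

Jul 18, 673 sold [FIFO — oldest first]: 121 @ $16.75 + 371 @ $15.70 + 181 @ $15.20 = $10,602.65
Ending inventory: 194 @ $15.20 + 160 @ $16.05 + 367 @ $14.65 = $10,893.35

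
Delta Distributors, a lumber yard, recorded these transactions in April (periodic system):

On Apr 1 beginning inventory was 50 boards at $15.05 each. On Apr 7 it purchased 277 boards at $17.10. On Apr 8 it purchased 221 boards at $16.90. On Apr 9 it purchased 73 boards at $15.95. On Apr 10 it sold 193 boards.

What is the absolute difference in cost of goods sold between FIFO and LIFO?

$5.45

FIFO COGS: 50 @ $15.05 + 143 @ $17.10 = $3,197.80
LIFO COGS: 73 @ $15.95 + 120 @ $16.90 = $3,192.35
Difference = |$3,197.80 − $3,192.35| = $5.45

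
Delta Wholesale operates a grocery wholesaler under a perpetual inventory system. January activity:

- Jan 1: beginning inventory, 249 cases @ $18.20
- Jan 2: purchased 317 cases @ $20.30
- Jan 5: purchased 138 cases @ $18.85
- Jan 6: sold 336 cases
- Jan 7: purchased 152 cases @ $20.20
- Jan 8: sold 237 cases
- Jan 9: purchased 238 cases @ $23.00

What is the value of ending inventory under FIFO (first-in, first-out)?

Jan 6, 336 sold [FIFO — oldest first]: 249 @ $18.20 + 87 @ $20.30 = $6,297.90
Jan 8, 237 sold [FIFO — oldest first]: 230 @ $20.30 + 7 @ $18.85 = $4,800.95
Total COGS = $6,297.90 + $4,800.95 = $11,098.85
Ending inventory: 131 @ $18.85 + 152 @ $20.20 + 238 @ $23.00 = $11,013.75

Ending inventory = $11,013.75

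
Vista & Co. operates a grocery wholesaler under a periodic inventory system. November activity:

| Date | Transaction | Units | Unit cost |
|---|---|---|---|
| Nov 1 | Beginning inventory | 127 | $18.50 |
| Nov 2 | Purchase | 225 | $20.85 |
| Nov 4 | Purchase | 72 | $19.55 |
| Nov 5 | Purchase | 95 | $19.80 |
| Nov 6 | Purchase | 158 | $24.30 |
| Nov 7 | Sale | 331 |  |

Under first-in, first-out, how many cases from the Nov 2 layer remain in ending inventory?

Nov 7, 331 sold [FIFO — oldest first]: 127 @ $18.50 + 204 @ $20.85 = $6,602.90
Ending inventory: 21 @ $20.85 + 72 @ $19.55 + 95 @ $19.80 + 158 @ $24.30 = $7,565.85
Check: goods available $14,168.75 = COGS $6,602.90 + ending $7,565.85

21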